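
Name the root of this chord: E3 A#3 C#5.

The distinct letter names are E, A#, C#. Arranged as a stack of thirds they read A#–C#–E, so A# is the root (an A# diminished triad).

A#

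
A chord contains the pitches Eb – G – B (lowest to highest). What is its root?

Eb, G, B are the tones of an Eb augmented triad (Eb–G–B), making Eb the root.

Eb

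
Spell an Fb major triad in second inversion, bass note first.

The chord tones are Fb–Ab–Cb. With the fifth (Cb) lowest for second inversion: Cb, Fb, Ab.

Cb, Fb, Ab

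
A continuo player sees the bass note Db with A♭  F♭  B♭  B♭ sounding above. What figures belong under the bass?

6/5

The notes Db, Ab, Fb, Bb stack in thirds as Bb–Db–Fb–Ab — a Bb half-diminished seventh chord. The bass Db is the third, so this is first inversion: figured 6/5.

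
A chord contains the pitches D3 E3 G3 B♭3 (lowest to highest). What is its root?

E

Reordering D, E, G, Bb into stacked thirds gives E–G–Bb–D; the bottom of that stack, E, is the root.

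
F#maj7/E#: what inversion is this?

third inversion

F#maj7/E# means F# major seventh with E# in the bass. E# is the seventh of F# major seventh (F#–A#–C#–E#), so this is third inversion.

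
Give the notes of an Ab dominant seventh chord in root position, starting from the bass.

Ab, C, Eb, Gb

Spelling Ab dominant seventh: Ab–C–Eb–Gb. In root position the root is bass, giving Ab, C, Eb, Gb from the bottom.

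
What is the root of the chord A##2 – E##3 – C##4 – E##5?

Reordering A##, E##, C## into stacked thirds gives A##–C##–E##; the bottom of that stack, A##, is the root.

A##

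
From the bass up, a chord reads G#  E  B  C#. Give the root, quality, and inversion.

C# minor seventh, second inversion

The pitch classes G#, E, B, C# arrange in thirds as C#–E–G#–B: a C# minor seventh chord.
With the fifth (G#) in the bass, the chord is in second inversion (figured bass 4/3).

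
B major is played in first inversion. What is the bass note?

In first inversion the third is lowest. For B major (B–D#–F#) that is D#.

D#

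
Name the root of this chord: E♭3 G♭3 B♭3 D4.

Eb, Gb, Bb, D are the tones of an Eb minor-major seventh chord (Eb–Gb–Bb–D), making Eb the root.

Eb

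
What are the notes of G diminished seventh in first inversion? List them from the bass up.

Bb, Db, Fb, G

The chord tones are G–Bb–Db–Fb. With the third (Bb) lowest for first inversion: Bb, Db, Fb, G.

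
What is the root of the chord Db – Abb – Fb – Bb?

Bb

The distinct letter names are Db, Abb, Fb, Bb. Arranged as a stack of thirds they read Bb–Db–Fb–Abb, so Bb is the root (a Bb diminished seventh chord).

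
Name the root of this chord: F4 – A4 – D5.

D

F, A, D are the tones of a D minor triad (D–F–A), making D the root.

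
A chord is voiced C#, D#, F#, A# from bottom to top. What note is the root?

Reordering C#, D#, F#, A# into stacked thirds gives D#–F#–A#–C#; the bottom of that stack, D#, is the root.

D#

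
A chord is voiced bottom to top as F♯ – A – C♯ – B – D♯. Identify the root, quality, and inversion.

The distinct note names are F#, A, C#, B, D#. Stacked in thirds they read B–D#–F#–A–C#, which is a dominant ninth chord on B.
F# is the fifth of B dominant ninth; fifth in the bass means second inversion.

B dominant ninth, second inversion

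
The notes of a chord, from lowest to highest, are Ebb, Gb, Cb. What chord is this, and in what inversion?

Cb minor, first inversion

The distinct note names are Ebb, Gb, Cb. Stacked in thirds they read Cb–Ebb–Gb, which is a minor triad on Cb.
Ebb is the third of Cb minor; third in the bass means first inversion (figured bass 6).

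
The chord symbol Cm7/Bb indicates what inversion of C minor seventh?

Cm7/Bb means C minor seventh with Bb in the bass. Bb is the seventh of C minor seventh (C–Eb–G–Bb), so this is third inversion.

third inversion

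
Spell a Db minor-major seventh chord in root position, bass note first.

Db, Fb, Ab, C

Db minor-major seventh is Db–Fb–Ab–C. Root position puts the root (Db) in the bass, with the remaining tones above: Db, Fb, Ab, C.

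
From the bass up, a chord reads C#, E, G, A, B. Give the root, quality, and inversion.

A dominant ninth, first inversion

Reducing to letter names: C#, E, G, A, B. These stack in thirds as A–C#–E–G–B — an A dominant ninth chord.
C# is the third of A dominant ninth; third in the bass means first inversion.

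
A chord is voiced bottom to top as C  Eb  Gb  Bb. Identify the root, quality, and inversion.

C half-diminished seventh, root position

The distinct note names are C, Eb, Gb, Bb. Stacked in thirds they read C–Eb–Gb–Bb, which is a half-diminished seventh chord on C.
With the root (C) in the bass, the chord is in root position (figured bass 7).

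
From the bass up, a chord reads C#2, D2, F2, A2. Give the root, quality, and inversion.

Reducing to letter names: C#, D, F, A. These stack in thirds as D–F–A–C# — a D minor-major seventh chord.
C# is the seventh of D minor-major seventh; seventh in the bass means third inversion (figured bass 4/2).

D minor-major seventh, third inversion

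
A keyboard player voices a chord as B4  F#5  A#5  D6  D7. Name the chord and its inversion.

The distinct note names are B, F#, A#, D. Stacked in thirds they read B–D–F#–A#, which is a minor-major seventh chord on B.
With the root (B) in the bass, the chord is in root position (figured bass 7).

B minor-major seventh, root position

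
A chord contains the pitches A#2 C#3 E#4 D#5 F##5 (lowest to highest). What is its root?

D#

A#, C#, E#, D#, F## are the tones of a D# dominant ninth chord (D#–F##–A#–C#–E#), making D# the root.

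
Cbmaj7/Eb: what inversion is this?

Cbmaj7/Eb means Cb major seventh with Eb in the bass. Eb is the third of Cb major seventh (Cb–Eb–Gb–Bb), so this is first inversion.

first inversion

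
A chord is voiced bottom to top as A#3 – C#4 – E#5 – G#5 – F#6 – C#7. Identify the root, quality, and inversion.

The distinct note names are A#, C#, E#, G#, F#. Stacked in thirds they read F#–A#–C#–E#–G#, which is a major ninth chord on F#.
A# is the third of F# major ninth; third in the bass means first inversion.

F# major ninth, first inversion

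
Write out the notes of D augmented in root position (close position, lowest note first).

D, F#, A#

D augmented is D–F#–A#. Root position puts the root (D) in the bass, with the remaining tones above: D, F#, A#.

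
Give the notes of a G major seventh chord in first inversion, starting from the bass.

G major seventh is G–B–D–F#. First inversion puts the third (B) in the bass, with the remaining tones above: B, D, F#, G.

B, D, F#, G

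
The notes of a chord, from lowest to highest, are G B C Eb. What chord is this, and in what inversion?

C minor-major seventh, second inversion

The pitch classes G, B, C, Eb arrange in thirds as C–Eb–G–B: a C minor-major seventh chord.
G is the fifth of C minor-major seventh; fifth in the bass means second inversion (figured bass 4/3).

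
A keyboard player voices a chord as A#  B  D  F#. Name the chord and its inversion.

B minor-major seventh, third inversion

The distinct note names are A#, B, D, F#. Stacked in thirds they read B–D–F#–A#, which is a minor-major seventh chord on B.
With the seventh (A#) in the bass, the chord is in third inversion (figured bass 4/2).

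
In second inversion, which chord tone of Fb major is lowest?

Fb major is Fb–Ab–Cb. Second inversion places the fifth in the bass: Cb.

Cb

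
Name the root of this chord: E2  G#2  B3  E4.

E, G#, B are the tones of an E major triad (E–G#–B), making E the root.

E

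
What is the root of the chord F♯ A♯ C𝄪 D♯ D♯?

The distinct letter names are F#, A#, C##, D#. Arranged as a stack of thirds they read D#–F#–A#–C##, so D# is the root (a D# minor-major seventh chord).

D#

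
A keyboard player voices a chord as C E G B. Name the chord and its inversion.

Reducing to letter names: C, E, G, B. These stack in thirds as C–E–G–B — a C major seventh chord.
The lowest note is C, the root of the chord, so this is root position (figured bass 7).

C major seventh, root position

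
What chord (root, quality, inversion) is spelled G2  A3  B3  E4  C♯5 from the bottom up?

A dominant ninth, third inversion

Reducing to letter names: G, A, B, E, C#. These stack in thirds as A–C#–E–G–B — an A dominant ninth chord.
With the seventh (G) in the bass, the chord is in third inversion.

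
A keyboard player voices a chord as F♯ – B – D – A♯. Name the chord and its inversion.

B minor-major seventh, second inversion

Reducing to letter names: F#, B, D, A#. These stack in thirds as B–D–F#–A# — a B minor-major seventh chord.
With the fifth (F#) in the bass, the chord is in second inversion (figured bass 4/3).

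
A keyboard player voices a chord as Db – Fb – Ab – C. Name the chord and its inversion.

Db minor-major seventh, root position

The pitch classes Db, Fb, Ab, C arrange in thirds as Db–Fb–Ab–C: a Db minor-major seventh chord.
With the root (Db) in the bass, the chord is in root position (figured bass 7).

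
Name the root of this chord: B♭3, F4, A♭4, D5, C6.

Reordering Bb, F, Ab, D, C into stacked thirds gives Bb–D–F–Ab–C; the bottom of that stack, Bb, is the root.

Bb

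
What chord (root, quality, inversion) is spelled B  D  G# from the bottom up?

The pitch classes B, D, G# arrange in thirds as G#–B–D: a G# diminished triad.
The lowest note is B, the third of the chord, so this is first inversion (figured bass 6).

G# diminished, first inversion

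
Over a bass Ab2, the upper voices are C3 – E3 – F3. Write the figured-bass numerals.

6/5

The notes Ab, C, E, F stack in thirds as F–Ab–C–E — an F minor-major seventh chord. The bass Ab is the third, so this is first inversion: figured 6/5.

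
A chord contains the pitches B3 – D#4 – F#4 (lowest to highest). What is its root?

B

B, D#, F# are the tones of a B major triad (B–D#–F#), making B the root.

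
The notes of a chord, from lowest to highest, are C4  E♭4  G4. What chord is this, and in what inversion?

The distinct note names are C, Eb, G. Stacked in thirds they read C–Eb–G, which is a minor triad on C.
The lowest note is C, the root of the chord, so this is root position (figured bass 5/3).

C minor, root position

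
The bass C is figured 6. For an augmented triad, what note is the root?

The figures 6 mean the third of the chord is in the bass. If C is the third of an augmented triad, the root is Ab (chord tones Ab–C–E).

Ab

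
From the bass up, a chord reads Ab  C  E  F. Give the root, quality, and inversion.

Reducing to letter names: Ab, C, E, F. These stack in thirds as F–Ab–C–E — an F minor-major seventh chord.
With the third (Ab) in the bass, the chord is in first inversion (figured bass 6/5).

F minor-major seventh, first inversion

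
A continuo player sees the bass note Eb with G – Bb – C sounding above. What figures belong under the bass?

The notes Eb, G, Bb, C stack in thirds as C–Eb–G–Bb — a C minor seventh chord. The bass Eb is the third, so this is first inversion: figured 6/5.

6/5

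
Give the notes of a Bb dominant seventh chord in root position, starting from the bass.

Bb, D, F, Ab

Spelling Bb dominant seventh: Bb–D–F–Ab. In root position the root is bass, giving Bb, D, F, Ab from the bottom.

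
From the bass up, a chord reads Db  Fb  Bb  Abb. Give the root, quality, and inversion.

Bb diminished seventh, first inversion

Reducing to letter names: Db, Fb, Bb, Abb. These stack in thirds as Bb–Db–Fb–Abb — a Bb diminished seventh chord.
The lowest note is Db, the third of the chord, so this is first inversion (figured bass 6/5).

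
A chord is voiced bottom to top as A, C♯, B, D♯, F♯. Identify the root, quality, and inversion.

Reducing to letter names: A, C#, B, D#, F#. These stack in thirds as B–D#–F#–A–C# — a B dominant ninth chord.
A is the seventh of B dominant ninth; seventh in the bass means third inversion.

B dominant ninth, third inversion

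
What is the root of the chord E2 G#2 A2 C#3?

The distinct letter names are E, G#, A, C#. Arranged as a stack of thirds they read A–C#–E–G#, so A is the root (an A major seventh chord).

A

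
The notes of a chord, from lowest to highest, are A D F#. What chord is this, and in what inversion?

Reducing to letter names: A, D, F#. These stack in thirds as D–F#–A — a D major triad.
A is the fifth of D major; fifth in the bass means second inversion (figured bass 6/4).

D major, second inversion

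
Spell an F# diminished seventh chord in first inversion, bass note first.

A, C, Eb, F#

F# diminished seventh is F#–A–C–Eb. First inversion puts the third (A) in the bass, with the remaining tones above: A, C, Eb, F#.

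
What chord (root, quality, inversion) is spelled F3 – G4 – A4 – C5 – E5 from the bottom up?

The distinct note names are F, G, A, C, E. Stacked in thirds they read F–A–C–E–G, which is a major ninth chord on F.
F is the root of F major ninth; root in the bass means root position.

F major ninth, root position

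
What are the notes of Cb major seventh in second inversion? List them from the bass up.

Gb, Bb, Cb, Eb

Cb major seventh is Cb–Eb–Gb–Bb. Second inversion puts the fifth (Gb) in the bass, with the remaining tones above: Gb, Bb, Cb, Eb.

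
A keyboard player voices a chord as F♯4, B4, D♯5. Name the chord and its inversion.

B major, second inversion

Reducing to letter names: F#, B, D#. These stack in thirds as B–D#–F# — a B major triad.
F# is the fifth of B major; fifth in the bass means second inversion (figured bass 6/4).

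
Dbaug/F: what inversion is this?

first inversion

Dbaug/F means Db augmented with F in the bass. F is the third of Db augmented (Db–F–A), so this is first inversion.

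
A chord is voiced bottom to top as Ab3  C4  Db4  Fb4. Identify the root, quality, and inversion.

Db minor-major seventh, second inversion

Reducing to letter names: Ab, C, Db, Fb. These stack in thirds as Db–Fb–Ab–C — a Db minor-major seventh chord.
With the fifth (Ab) in the bass, the chord is in second inversion (figured bass 4/3).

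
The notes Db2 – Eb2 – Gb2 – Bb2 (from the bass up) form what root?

Eb

Db, Eb, Gb, Bb are the tones of an Eb minor seventh chord (Eb–Gb–Bb–Db), making Eb the root.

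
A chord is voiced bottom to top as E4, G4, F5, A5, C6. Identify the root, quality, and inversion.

The distinct note names are E, G, F, A, C. Stacked in thirds they read F–A–C–E–G, which is a major ninth chord on F.
E is the seventh of F major ninth; seventh in the bass means third inversion.

F major ninth, third inversion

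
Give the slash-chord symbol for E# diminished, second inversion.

Second inversion of E# diminished has the fifth (B) in the bass. As a slash chord: E#dim/B.

E#dim/B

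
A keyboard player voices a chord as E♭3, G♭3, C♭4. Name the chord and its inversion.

Cb major, first inversion

Reducing to letter names: Eb, Gb, Cb. These stack in thirds as Cb–Eb–Gb — a Cb major triad.
Eb is the third of Cb major; third in the bass means first inversion (figured bass 6).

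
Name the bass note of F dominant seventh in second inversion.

In second inversion the fifth is lowest. For F dominant seventh (F–A–C–Eb) that is C.

C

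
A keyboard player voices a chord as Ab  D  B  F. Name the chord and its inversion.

The distinct note names are Ab, D, B, F. Stacked in thirds they read B–D–F–Ab, which is a diminished seventh chord on B.
The lowest note is Ab, the seventh of the chord, so this is third inversion (figured bass 4/2).

B diminished seventh, third inversion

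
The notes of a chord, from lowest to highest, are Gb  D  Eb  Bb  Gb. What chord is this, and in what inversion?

The distinct note names are Gb, D, Eb, Bb. Stacked in thirds they read Eb–Gb–Bb–D, which is a minor-major seventh chord on Eb.
Gb is the third of Eb minor-major seventh; third in the bass means first inversion (figured bass 6/5).

Eb minor-major seventh, first inversion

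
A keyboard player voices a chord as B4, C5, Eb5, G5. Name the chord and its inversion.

C minor-major seventh, third inversion

Reducing to letter names: B, C, Eb, G. These stack in thirds as C–Eb–G–B — a C minor-major seventh chord.
B is the seventh of C minor-major seventh; seventh in the bass means third inversion (figured bass 4/2).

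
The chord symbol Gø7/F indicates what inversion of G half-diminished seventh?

third inversion

Gø7/F means G half-diminished seventh with F in the bass. F is the seventh of G half-diminished seventh (G–Bb–Db–F), so this is third inversion.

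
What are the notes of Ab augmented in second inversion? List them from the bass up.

E, Ab, C

Ab augmented is Ab–C–E. Second inversion puts the fifth (E) in the bass, with the remaining tones above: E, Ab, C.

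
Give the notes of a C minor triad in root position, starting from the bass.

C, Eb, G

C minor is C–Eb–G. Root position puts the root (C) in the bass, with the remaining tones above: C, Eb, G.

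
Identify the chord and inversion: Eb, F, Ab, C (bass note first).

F minor seventh, third inversion

The pitch classes Eb, F, Ab, C arrange in thirds as F–Ab–C–Eb: an F minor seventh chord.
The lowest note is Eb, the seventh of the chord, so this is third inversion (figured bass 4/2).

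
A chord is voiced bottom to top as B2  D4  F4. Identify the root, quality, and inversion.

Reducing to letter names: B, D, F. These stack in thirds as B–D–F — a B diminished triad.
B is the root of B diminished; root in the bass means root position (figured bass 5/3).

B diminished, root position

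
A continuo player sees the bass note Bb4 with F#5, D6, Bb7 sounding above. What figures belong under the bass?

The notes Bb, F#, D stack in thirds as Bb–D–F# — a Bb augmented triad. The bass Bb is the root, so this is root position: figured 5/3.

5/3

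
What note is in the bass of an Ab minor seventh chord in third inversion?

Ab minor seventh is Ab–Cb–Eb–Gb. Third inversion places the seventh in the bass: Gb.

Gb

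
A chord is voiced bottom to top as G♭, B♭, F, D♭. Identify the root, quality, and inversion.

Reducing to letter names: Gb, Bb, F, Db. These stack in thirds as Gb–Bb–Db–F — a Gb major seventh chord.
The lowest note is Gb, the root of the chord, so this is root position (figured bass 7).

Gb major seventh, root position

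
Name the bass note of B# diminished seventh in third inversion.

A

The seventh of B# diminished seventh (B#–D#–F#–A) is A; that is the bass in third inversion.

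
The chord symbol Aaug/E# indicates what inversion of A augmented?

Aaug/E# means A augmented with E# in the bass. E# is the fifth of A augmented (A–C#–E#), so this is second inversion.

second inversion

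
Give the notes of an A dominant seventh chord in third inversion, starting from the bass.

A dominant seventh is A–C#–E–G. Third inversion puts the seventh (G) in the bass, with the remaining tones above: G, A, C#, E.

G, A, C#, E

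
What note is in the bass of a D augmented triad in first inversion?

F#

In first inversion the third is lowest. For D augmented (D–F#–A#) that is F#.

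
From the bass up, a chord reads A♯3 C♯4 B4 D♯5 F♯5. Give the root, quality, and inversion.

The pitch classes A#, C#, B, D#, F# arrange in thirds as B–D#–F#–A#–C#: a B major ninth chord.
The lowest note is A#, the seventh of the chord, so this is third inversion.

B major ninth, third inversion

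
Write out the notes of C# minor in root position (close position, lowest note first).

C#, E, G#

C# minor is C#–E–G#. Root position puts the root (C#) in the bass, with the remaining tones above: C#, E, G#.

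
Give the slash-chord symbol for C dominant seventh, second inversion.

C7/G

Second inversion of C dominant seventh has the fifth (G) in the bass. As a slash chord: C7/G.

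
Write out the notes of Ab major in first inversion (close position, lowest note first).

Spelling Ab major: Ab–C–Eb. In first inversion the third is bass, giving C, Eb, Ab from the bottom.

C, Eb, Ab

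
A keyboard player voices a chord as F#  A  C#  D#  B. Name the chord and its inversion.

B dominant ninth, second inversion

The pitch classes F#, A, C#, D#, B arrange in thirds as B–D#–F#–A–C#: a B dominant ninth chord.
F# is the fifth of B dominant ninth; fifth in the bass means second inversion.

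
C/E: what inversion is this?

first inversion

C/E means C major with E in the bass. E is the third of C major (C–E–G), so this is first inversion.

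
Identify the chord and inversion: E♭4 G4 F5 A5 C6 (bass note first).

The distinct note names are Eb, G, F, A, C. Stacked in thirds they read F–A–C–Eb–G, which is a dominant ninth chord on F.
Eb is the seventh of F dominant ninth; seventh in the bass means third inversion.

F dominant ninth, third inversion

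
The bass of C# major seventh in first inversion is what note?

The third of C# major seventh (C#–E#–G#–B#) is E#; that is the bass in first inversion.

E#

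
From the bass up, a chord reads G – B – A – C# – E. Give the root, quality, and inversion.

A dominant ninth, third inversion

The pitch classes G, B, A, C#, E arrange in thirds as A–C#–E–G–B: an A dominant ninth chord.
The lowest note is G, the seventh of the chord, so this is third inversion.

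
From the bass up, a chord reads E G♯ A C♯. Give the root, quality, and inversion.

A major seventh, second inversion

The distinct note names are E, G#, A, C#. Stacked in thirds they read A–C#–E–G#, which is a major seventh chord on A.
The lowest note is E, the fifth of the chord, so this is second inversion (figured bass 4/3).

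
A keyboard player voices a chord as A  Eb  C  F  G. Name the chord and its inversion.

The distinct note names are A, Eb, C, F, G. Stacked in thirds they read F–A–C–Eb–G, which is a dominant ninth chord on F.
The lowest note is A, the third of the chord, so this is first inversion.

F dominant ninth, first inversion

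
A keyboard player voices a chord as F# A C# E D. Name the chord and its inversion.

Reducing to letter names: F#, A, C#, E, D. These stack in thirds as D–F#–A–C#–E — a D major ninth chord.
F# is the third of D major ninth; third in the bass means first inversion.

D major ninth, first inversion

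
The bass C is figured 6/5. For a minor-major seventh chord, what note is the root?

A

The figures 6/5 mean the third of the chord is in the bass. If C is the third of a minor-major seventh chord, the root is A (chord tones A–C–E–G#).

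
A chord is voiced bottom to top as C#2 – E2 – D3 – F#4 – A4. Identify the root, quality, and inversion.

Reducing to letter names: C#, E, D, F#, A. These stack in thirds as D–F#–A–C#–E — a D major ninth chord.
With the seventh (C#) in the bass, the chord is in third inversion.

D major ninth, third inversion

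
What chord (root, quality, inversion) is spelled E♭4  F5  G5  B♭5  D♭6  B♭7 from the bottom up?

Eb dominant ninth, root position

The pitch classes Eb, F, G, Bb, Db arrange in thirds as Eb–G–Bb–Db–F: an Eb dominant ninth chord.
The lowest note is Eb, the root of the chord, so this is root position.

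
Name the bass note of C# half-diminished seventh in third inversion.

B

C# half-diminished seventh is C#–E–G–B. Third inversion places the seventh in the bass: B.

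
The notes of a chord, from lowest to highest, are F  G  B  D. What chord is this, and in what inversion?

G dominant seventh, third inversion

Reducing to letter names: F, G, B, D. These stack in thirds as G–B–D–F — a G dominant seventh chord.
F is the seventh of G dominant seventh; seventh in the bass means third inversion (figured bass 4/2).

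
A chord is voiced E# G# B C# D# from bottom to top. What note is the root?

C#

E#, G#, B, C#, D# are the tones of a C# dominant ninth chord (C#–E#–G#–B–D#), making C# the root.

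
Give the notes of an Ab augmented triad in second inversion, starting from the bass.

E, Ab, C

Ab augmented is Ab–C–E. Second inversion puts the fifth (E) in the bass, with the remaining tones above: E, Ab, C.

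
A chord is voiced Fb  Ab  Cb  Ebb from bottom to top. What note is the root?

Fb

Reordering Fb, Ab, Cb, Ebb into stacked thirds gives Fb–Ab–Cb–Ebb; the bottom of that stack, Fb, is the root.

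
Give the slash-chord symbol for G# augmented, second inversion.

G#aug/D##

Second inversion of G# augmented has the fifth (D##) in the bass. As a slash chord: G#aug/D##.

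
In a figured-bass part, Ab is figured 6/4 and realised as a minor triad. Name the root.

The figures 6/4 mean the fifth of the chord is in the bass. If Ab is the fifth of a minor triad, the root is Db (chord tones Db–Fb–Ab).

Db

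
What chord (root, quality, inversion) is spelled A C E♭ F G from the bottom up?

F dominant ninth, first inversion

The pitch classes A, C, Eb, F, G arrange in thirds as F–A–C–Eb–G: an F dominant ninth chord.
The lowest note is A, the third of the chord, so this is first inversion.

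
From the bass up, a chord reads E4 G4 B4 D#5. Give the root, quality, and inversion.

Reducing to letter names: E, G, B, D#. These stack in thirds as E–G–B–D# — an E minor-major seventh chord.
E is the root of E minor-major seventh; root in the bass means root position (figured bass 7).

E minor-major seventh, root position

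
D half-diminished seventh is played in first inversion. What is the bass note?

F

D half-diminished seventh is D–F–Ab–C. First inversion places the third in the bass: F.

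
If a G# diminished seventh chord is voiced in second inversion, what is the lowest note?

D

G# diminished seventh is G#–B–D–F. Second inversion places the fifth in the bass: D.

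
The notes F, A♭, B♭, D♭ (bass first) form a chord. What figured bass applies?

4/3

The notes F, Ab, Bb, Db stack in thirds as Bb–Db–F–Ab — a Bb minor seventh chord. The bass F is the fifth, so this is second inversion: figured 4/3.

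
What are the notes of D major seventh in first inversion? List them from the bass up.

F#, A, C#, D

Spelling D major seventh: D–F#–A–C#. In first inversion the third is bass, giving F#, A, C#, D from the bottom.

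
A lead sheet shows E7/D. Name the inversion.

E7/D means E dominant seventh with D in the bass. D is the seventh of E dominant seventh (E–G#–B–D), so this is third inversion.

third inversion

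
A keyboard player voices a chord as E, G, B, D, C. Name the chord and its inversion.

C major ninth, first inversion

Reducing to letter names: E, G, B, D, C. These stack in thirds as C–E–G–B–D — a C major ninth chord.
E is the third of C major ninth; third in the bass means first inversion.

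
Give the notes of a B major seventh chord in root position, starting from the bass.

The chord tones are B–D#–F#–A#. With the root (B) lowest for root position: B, D#, F#, A#.

B, D#, F#, A#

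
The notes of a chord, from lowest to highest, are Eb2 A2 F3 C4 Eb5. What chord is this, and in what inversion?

F dominant seventh, third inversion

The pitch classes Eb, A, F, C arrange in thirds as F–A–C–Eb: an F dominant seventh chord.
With the seventh (Eb) in the bass, the chord is in third inversion (figured bass 4/2).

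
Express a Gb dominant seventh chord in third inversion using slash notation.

Gb7/Fb

Third inversion of Gb dominant seventh has the seventh (Fb) in the bass. As a slash chord: Gb7/Fb.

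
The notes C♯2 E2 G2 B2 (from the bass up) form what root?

C#

Reordering C#, E, G, B into stacked thirds gives C#–E–G–B; the bottom of that stack, C#, is the root.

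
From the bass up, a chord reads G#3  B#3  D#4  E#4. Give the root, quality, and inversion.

E# minor seventh, first inversion

Reducing to letter names: G#, B#, D#, E#. These stack in thirds as E#–G#–B#–D# — an E# minor seventh chord.
G# is the third of E# minor seventh; third in the bass means first inversion (figured bass 6/5).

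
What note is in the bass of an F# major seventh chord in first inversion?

A#

In first inversion the third is lowest. For F# major seventh (F#–A#–C#–E#) that is A#.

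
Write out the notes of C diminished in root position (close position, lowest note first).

The chord tones are C–Eb–Gb. With the root (C) lowest for root position: C, Eb, Gb.

C, Eb, Gb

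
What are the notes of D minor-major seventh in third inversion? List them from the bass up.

The chord tones are D–F–A–C#. With the seventh (C#) lowest for third inversion: C#, D, F, A.

C#, D, F, A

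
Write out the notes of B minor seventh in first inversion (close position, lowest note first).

D, F#, A, B

B minor seventh is B–D–F#–A. First inversion puts the third (D) in the bass, with the remaining tones above: D, F#, A, B.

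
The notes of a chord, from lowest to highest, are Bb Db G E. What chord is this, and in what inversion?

The pitch classes Bb, Db, G, E arrange in thirds as E–G–Bb–Db: an E diminished seventh chord.
The lowest note is Bb, the fifth of the chord, so this is second inversion (figured bass 4/3).

E diminished seventh, second inversion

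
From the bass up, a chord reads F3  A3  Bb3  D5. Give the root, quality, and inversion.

The distinct note names are F, A, Bb, D. Stacked in thirds they read Bb–D–F–A, which is a major seventh chord on Bb.
F is the fifth of Bb major seventh; fifth in the bass means second inversion (figured bass 4/3).

Bb major seventh, second inversion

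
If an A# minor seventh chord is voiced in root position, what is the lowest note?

The root of A# minor seventh (A#–C#–E#–G#) is A#; that is the bass in root position.

A#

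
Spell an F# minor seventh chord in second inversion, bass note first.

Spelling F# minor seventh: F#–A–C#–E. In second inversion the fifth is bass, giving C#, E, F#, A from the bottom.

C#, E, F#, A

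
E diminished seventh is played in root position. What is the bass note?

E

In root position the root is lowest. For E diminished seventh (E–G–Bb–Db) that is E.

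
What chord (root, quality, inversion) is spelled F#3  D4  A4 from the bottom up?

D major, first inversion

The pitch classes F#, D, A arrange in thirds as D–F#–A: a D major triad.
The lowest note is F#, the third of the chord, so this is first inversion (figured bass 6).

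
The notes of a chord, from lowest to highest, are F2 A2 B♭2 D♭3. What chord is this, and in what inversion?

The distinct note names are F, A, Bb, Db. Stacked in thirds they read Bb–Db–F–A, which is a minor-major seventh chord on Bb.
The lowest note is F, the fifth of the chord, so this is second inversion (figured bass 4/3).

Bb minor-major seventh, second inversion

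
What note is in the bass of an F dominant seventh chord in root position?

F dominant seventh is F–A–C–Eb. Root position places the root in the bass: F.

F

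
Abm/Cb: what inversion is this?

Abm/Cb means Ab minor with Cb in the bass. Cb is the third of Ab minor (Ab–Cb–Eb), so this is first inversion.

first inversion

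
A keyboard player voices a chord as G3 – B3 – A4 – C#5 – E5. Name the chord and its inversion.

A dominant ninth, third inversion

Reducing to letter names: G, B, A, C#, E. These stack in thirds as A–C#–E–G–B — an A dominant ninth chord.
With the seventh (G) in the bass, the chord is in third inversion.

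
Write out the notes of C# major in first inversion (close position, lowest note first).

E#, G#, C#

The chord tones are C#–E#–G#. With the third (E#) lowest for first inversion: E#, G#, C#.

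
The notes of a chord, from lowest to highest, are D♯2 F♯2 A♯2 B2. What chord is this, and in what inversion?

B major seventh, first inversion

The pitch classes D#, F#, A#, B arrange in thirds as B–D#–F#–A#: a B major seventh chord.
D# is the third of B major seventh; third in the bass means first inversion (figured bass 6/5).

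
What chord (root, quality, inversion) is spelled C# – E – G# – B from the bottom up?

C# minor seventh, root position

Reducing to letter names: C#, E, G#, B. These stack in thirds as C#–E–G#–B — a C# minor seventh chord.
With the root (C#) in the bass, the chord is in root position (figured bass 7).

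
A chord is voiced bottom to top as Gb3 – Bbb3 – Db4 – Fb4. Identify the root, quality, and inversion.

Gb minor seventh, root position

The pitch classes Gb, Bbb, Db, Fb arrange in thirds as Gb–Bbb–Db–Fb: a Gb minor seventh chord.
The lowest note is Gb, the root of the chord, so this is root position (figured bass 7).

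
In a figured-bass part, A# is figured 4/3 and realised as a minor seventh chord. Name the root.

D#

The figures 4/3 mean the fifth of the chord is in the bass. If A# is the fifth of a minor seventh chord, the root is D# (chord tones D#–F#–A#–C#).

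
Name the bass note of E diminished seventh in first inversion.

G

E diminished seventh is E–G–Bb–Db. First inversion places the third in the bass: G.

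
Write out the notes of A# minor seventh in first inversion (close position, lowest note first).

C#, E#, G#, A#

A# minor seventh is A#–C#–E#–G#. First inversion puts the third (C#) in the bass, with the remaining tones above: C#, E#, G#, A#.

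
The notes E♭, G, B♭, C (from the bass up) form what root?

Eb, G, Bb, C are the tones of a C minor seventh chord (C–Eb–G–Bb), making C the root.

C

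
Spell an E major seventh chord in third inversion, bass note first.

E major seventh is E–G#–B–D#. Third inversion puts the seventh (D#) in the bass, with the remaining tones above: D#, E, G#, B.

D#, E, G#, B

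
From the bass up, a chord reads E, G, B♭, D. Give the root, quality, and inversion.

E half-diminished seventh, root position

The distinct note names are E, G, Bb, D. Stacked in thirds they read E–G–Bb–D, which is a half-diminished seventh chord on E.
E is the root of E half-diminished seventh; root in the bass means root position (figured bass 7).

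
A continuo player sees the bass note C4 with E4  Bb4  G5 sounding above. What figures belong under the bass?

The notes C, E, Bb, G stack in thirds as C–E–G–Bb — a C dominant seventh chord. The bass C is the root, so this is root position: figured 7.

7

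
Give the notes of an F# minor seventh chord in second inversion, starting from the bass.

F# minor seventh is F#–A–C#–E. Second inversion puts the fifth (C#) in the bass, with the remaining tones above: C#, E, F#, A.

C#, E, F#, A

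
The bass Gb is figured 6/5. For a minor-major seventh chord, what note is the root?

The figures 6/5 mean the third of the chord is in the bass. If Gb is the third of a minor-major seventh chord, the root is Eb (chord tones Eb–Gb–Bb–D).

Eb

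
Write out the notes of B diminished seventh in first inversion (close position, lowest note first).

D, F, Ab, B

Spelling B diminished seventh: B–D–F–Ab. In first inversion the third is bass, giving D, F, Ab, B from the bottom.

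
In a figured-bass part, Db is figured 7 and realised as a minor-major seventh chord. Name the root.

The figures 7 mean the root of the chord is in the bass. If Db is the root of a minor-major seventh chord, the root is Db (chord tones Db–Fb–Ab–C).

Db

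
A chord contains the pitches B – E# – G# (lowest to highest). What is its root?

Reordering B, E#, G# into stacked thirds gives E#–G#–B; the bottom of that stack, E#, is the root.

E#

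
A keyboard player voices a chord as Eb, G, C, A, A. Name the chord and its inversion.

A half-diminished seventh, second inversion

Reducing to letter names: Eb, G, C, A. These stack in thirds as A–C–Eb–G — an A half-diminished seventh chord.
Eb is the fifth of A half-diminished seventh; fifth in the bass means second inversion (figured bass 4/3).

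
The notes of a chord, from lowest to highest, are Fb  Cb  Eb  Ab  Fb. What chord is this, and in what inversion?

Fb major seventh, root position

Reducing to letter names: Fb, Cb, Eb, Ab. These stack in thirds as Fb–Ab–Cb–Eb — an Fb major seventh chord.
With the root (Fb) in the bass, the chord is in root position (figured bass 7).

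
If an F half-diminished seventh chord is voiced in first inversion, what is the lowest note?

The third of F half-diminished seventh (F–Ab–Cb–Eb) is Ab; that is the bass in first inversion.

Ab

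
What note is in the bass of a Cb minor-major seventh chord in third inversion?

Bb

In third inversion the seventh is lowest. For Cb minor-major seventh (Cb–Ebb–Gb–Bb) that is Bb.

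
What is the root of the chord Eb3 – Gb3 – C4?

C

Reordering Eb, Gb, C into stacked thirds gives C–Eb–Gb; the bottom of that stack, C, is the root.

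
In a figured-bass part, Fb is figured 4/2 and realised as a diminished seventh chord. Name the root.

The figures 4/2 mean the seventh of the chord is in the bass. If Fb is the seventh of a diminished seventh chord, the root is G (chord tones G–Bb–Db–Fb).

G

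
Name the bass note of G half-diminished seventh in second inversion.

The fifth of G half-diminished seventh (G–Bb–Db–F) is Db; that is the bass in second inversion.

Db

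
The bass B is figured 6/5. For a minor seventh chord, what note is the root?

The figures 6/5 mean the third of the chord is in the bass. If B is the third of a minor seventh chord, the root is G# (chord tones G#–B–D#–F#).

G#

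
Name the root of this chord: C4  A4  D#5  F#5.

D#

C, A, D#, F# are the tones of a D# diminished seventh chord (D#–F#–A–C), making D# the root.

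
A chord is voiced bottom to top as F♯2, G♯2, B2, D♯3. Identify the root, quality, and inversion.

Reducing to letter names: F#, G#, B, D#. These stack in thirds as G#–B–D#–F# — a G# minor seventh chord.
With the seventh (F#) in the bass, the chord is in third inversion (figured bass 4/2).

G# minor seventh, third inversion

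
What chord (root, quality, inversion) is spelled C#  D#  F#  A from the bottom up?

D# half-diminished seventh, third inversion

The pitch classes C#, D#, F#, A arrange in thirds as D#–F#–A–C#: a D# half-diminished seventh chord.
C# is the seventh of D# half-diminished seventh; seventh in the bass means third inversion (figured bass 4/2).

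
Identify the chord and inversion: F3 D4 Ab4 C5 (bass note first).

Reducing to letter names: F, D, Ab, C. These stack in thirds as D–F–Ab–C — a D half-diminished seventh chord.
With the third (F) in the bass, the chord is in first inversion (figured bass 6/5).

D half-diminished seventh, first inversion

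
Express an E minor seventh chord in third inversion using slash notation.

Third inversion of E minor seventh has the seventh (D) in the bass. As a slash chord: Em7/D.

Em7/D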